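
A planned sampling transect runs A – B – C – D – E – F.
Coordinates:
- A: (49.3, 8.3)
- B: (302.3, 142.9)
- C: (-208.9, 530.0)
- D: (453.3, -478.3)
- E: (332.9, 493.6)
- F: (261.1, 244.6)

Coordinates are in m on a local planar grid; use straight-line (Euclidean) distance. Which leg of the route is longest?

C–D

Leg distances:
A→B: 286.6 m
B→C: 641.2 m
C→D: 1206.3 m
D→E: 979.3 m
E→F: 259.1 m
The longest leg is C–D at 1206.3 m.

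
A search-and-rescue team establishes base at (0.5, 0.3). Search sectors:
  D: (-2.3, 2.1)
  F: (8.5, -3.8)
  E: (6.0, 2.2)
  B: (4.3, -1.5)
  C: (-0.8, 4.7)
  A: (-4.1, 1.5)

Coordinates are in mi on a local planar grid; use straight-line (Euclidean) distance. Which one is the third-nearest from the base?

C

Distance to each, sorted:
D: 3.3 mi
B: 4.2 mi
C: 4.6 mi
A: 4.8 mi
E: 5.8 mi
F: 9.0 mi
The third-nearest is C at 4.6 mi.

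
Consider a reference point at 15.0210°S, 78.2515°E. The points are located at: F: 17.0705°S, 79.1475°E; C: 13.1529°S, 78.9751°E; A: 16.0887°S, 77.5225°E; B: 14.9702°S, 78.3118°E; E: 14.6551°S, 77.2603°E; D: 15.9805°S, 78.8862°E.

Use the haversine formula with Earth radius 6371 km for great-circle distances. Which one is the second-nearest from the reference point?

Distance to each, sorted:
B: 8.6 km
E: 114.0 km
D: 126.5 km
A: 142.1 km
C: 221.9 km
F: 247.2 km
The second-nearest is E at 114.0 km.

E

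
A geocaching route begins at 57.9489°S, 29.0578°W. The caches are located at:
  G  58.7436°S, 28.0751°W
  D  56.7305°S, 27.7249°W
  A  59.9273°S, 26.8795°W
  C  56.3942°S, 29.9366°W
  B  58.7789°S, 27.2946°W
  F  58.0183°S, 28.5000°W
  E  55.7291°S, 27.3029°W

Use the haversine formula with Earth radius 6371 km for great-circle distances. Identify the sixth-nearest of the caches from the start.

A

Distances from the start (57.9489°S, 29.0578°W):
F: 33.8 km
G: 105.3 km
B: 138.2 km
D: 157.3 km
C: 180.8 km
A: 253.0 km
E: 268.9 km
The sixth-nearest is A at 253.0 km.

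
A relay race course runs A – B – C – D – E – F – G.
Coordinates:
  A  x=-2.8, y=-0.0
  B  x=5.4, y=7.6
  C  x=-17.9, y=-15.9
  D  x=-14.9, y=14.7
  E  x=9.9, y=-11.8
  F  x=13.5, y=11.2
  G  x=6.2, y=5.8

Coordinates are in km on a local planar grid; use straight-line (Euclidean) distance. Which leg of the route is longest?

D–E

Leg distances:
A→B: 11.2 km
B→C: 33.1 km
C→D: 30.7 km
D→E: 36.3 km
E→F: 23.3 km
F→G: 9.1 km
The longest leg is D–E at 36.3 km.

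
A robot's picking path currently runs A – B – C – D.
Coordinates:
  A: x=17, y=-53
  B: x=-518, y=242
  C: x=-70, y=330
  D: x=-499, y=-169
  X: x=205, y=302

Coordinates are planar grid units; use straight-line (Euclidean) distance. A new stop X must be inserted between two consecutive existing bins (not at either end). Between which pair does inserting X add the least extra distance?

between C and D

Added distance for inserting X between each consecutive pair:
A–B: 516.3
B–C: 545.3
C–D: 465.4
Smallest added distance is 465.4, inserting between C and D.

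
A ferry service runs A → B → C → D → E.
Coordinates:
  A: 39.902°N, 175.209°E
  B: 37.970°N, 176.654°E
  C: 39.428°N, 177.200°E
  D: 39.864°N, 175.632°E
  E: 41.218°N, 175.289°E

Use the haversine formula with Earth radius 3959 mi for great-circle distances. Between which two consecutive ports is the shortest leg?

C–D

Leg distances:
A→B: 154.4 mi
B→C: 105.0 mi
C→D: 88.7 mi
D→E: 95.3 mi
The shortest leg is C–D at 88.7 mi.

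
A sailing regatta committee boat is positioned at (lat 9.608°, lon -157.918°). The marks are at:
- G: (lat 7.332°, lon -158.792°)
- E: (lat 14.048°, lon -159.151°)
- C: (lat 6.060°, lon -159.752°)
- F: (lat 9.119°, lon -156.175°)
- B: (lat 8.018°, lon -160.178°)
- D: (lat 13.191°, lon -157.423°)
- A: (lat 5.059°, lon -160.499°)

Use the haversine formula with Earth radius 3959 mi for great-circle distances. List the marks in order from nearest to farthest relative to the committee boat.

Computing each great-circle distance from (lat 9.608°, lon -157.918°):
F (lat 9.119°, lon -156.175°): 123.5 mi
G (lat 7.332°, lon -158.792°): 168.2 mi
B (lat 8.018°, lon -160.178°): 189.4 mi
D (lat 13.191°, lon -157.423°): 249.8 mi
C (lat 6.060°, lon -159.752°): 275.4 mi
E (lat 14.048°, lon -159.151°): 317.9 mi
A (lat 5.059°, lon -160.499°): 360.7 mi

F, G, B, D, C, E, A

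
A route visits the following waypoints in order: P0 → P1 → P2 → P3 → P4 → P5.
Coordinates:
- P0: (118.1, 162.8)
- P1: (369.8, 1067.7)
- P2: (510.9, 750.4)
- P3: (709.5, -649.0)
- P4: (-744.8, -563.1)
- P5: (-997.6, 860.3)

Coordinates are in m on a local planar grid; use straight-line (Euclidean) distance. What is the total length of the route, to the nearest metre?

Leg distances:
P0→P1: 939.3 m  (cumulative 939.3 m)
P1→P2: 347.3 m  (cumulative 1286.5 m)
P2→P3: 1413.4 m  (cumulative 2699.9 m)
P3→P4: 1456.8 m  (cumulative 4156.8 m)
P4→P5: 1445.7 m  (cumulative 5602.4 m)
Total route length ≈ 5602 m.

5602 m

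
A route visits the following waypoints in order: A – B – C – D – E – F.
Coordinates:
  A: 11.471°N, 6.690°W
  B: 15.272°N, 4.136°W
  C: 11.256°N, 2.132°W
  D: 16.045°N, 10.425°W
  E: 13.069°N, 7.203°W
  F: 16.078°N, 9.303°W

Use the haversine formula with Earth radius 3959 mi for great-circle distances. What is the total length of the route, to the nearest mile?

Leg distances:
A→B: 313.8 mi  (cumulative 313.8 mi)
B→C: 308.5 mi  (cumulative 622.2 mi)
C→D: 647.6 mi  (cumulative 1269.8 mi)
D→E: 297.8 mi  (cumulative 1567.6 mi)
E→F: 250.9 mi  (cumulative 1818.5 mi)
Total route length ≈ 1819 mi.

1819 mi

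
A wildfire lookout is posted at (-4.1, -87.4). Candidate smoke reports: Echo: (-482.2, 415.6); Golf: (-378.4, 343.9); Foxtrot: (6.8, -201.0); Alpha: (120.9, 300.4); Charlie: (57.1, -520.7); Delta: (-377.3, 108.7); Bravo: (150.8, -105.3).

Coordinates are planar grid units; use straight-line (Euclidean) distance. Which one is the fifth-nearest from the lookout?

Distances from the lookout ((-4.1, -87.4)):
Foxtrot: 114.1
Bravo: 155.9
Alpha: 407.4
Delta: 421.6
Charlie: 437.6
Golf: 571.1
Echo: 694.0
The fifth-nearest is Charlie at 437.6.

Charlie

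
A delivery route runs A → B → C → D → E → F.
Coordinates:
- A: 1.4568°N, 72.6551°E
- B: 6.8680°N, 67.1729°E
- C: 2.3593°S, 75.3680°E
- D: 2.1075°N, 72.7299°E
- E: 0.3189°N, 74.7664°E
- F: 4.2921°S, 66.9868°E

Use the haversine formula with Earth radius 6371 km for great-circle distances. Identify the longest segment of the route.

Leg distances:
A→B: 855.2 km
B→C: 1371.1 km
C→D: 576.8 km
D→E: 301.3 km
E→F: 1004.9 km
The longest leg is B–C at 1371.1 km.

B–C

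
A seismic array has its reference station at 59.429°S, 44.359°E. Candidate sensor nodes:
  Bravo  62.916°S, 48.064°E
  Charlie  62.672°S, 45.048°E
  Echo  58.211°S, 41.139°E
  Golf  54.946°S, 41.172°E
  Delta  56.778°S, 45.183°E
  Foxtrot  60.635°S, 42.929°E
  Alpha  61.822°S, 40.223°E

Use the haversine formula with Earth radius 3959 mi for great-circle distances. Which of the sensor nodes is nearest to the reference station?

Distance to each, sorted:
Foxtrot: 96.8 mi
Echo: 142.6 mi
Delta: 185.6 mi
Alpha: 216.7 mi
Charlie: 225.3 mi
Bravo: 270.6 mi
Golf: 331.9 mi
The nearest is Foxtrot at 96.8 mi.

Foxtrot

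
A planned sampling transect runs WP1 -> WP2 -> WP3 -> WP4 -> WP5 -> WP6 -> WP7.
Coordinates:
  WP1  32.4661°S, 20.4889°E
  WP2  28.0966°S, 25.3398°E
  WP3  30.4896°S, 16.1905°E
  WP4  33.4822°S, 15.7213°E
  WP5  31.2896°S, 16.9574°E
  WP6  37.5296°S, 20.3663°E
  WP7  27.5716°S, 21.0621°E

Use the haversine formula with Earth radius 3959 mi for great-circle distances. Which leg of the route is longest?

WP6–WP7

Leg distances:
WP1→WP2: 418.1 mi
WP2→WP3: 575.4 mi
WP3→WP4: 208.6 mi
WP4→WP5: 167.8 mi
WP5→WP6: 472.8 mi
WP6→WP7: 689.3 mi
The longest leg is WP6–WP7 at 689.3 mi.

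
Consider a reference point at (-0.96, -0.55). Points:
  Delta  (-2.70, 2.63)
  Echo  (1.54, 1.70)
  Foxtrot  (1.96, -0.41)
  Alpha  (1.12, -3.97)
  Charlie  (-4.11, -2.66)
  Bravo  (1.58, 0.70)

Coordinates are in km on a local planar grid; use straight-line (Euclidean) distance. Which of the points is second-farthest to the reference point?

Charlie

Distance to each, sorted:
Alpha: 4.0 km
Charlie: 3.8 km
Delta: 3.6 km
Echo: 3.4 km
Foxtrot: 2.9 km
Bravo: 2.8 km
The second-farthest is Charlie at 3.8 km.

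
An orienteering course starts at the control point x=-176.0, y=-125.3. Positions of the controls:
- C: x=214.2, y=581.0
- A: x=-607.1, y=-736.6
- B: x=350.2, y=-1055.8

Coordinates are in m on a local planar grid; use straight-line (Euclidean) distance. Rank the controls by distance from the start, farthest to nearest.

B, C, A

Distances from the start:
B x=350.2, y=-1055.8: 1069.0 m
C x=214.2, y=581.0: 806.9 m
A x=-607.1, y=-736.6: 748.0 m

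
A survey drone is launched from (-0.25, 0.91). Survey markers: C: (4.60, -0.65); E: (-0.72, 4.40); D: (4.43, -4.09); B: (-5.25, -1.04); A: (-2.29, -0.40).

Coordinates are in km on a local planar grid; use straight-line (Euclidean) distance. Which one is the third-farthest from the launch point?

Distances from the launch point ((-0.25, 0.91)):
D: 6.8 km
B: 5.4 km
C: 5.1 km
E: 3.5 km
A: 2.4 km
The third-farthest is C at 5.1 km.

C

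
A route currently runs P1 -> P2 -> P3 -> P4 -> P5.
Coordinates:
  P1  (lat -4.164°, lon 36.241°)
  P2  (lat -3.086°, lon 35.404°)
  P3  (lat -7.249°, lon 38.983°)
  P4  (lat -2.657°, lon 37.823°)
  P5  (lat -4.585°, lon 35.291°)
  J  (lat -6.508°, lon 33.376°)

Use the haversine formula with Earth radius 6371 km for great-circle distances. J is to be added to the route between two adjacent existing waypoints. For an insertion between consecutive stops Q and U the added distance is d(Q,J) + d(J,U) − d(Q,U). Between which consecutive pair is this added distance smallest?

between P2 and P3

Added distance for inserting J between each consecutive pair:
P1–P2: 700.8 km
P2–P3: 457.0 km
P3–P4: 750.8 km
P4–P5: 600.5 km
Smallest added distance is 457.0 km, inserting between P2 and P3.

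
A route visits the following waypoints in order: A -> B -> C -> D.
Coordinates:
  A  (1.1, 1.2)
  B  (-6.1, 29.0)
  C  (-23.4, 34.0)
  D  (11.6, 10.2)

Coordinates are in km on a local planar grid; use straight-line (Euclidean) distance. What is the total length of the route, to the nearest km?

Leg distances:
A→B: 28.7 km  (cumulative 28.7 km)
B→C: 18.0 km  (cumulative 46.7 km)
C→D: 42.3 km  (cumulative 89.1 km)
Total route length ≈ 89 km.

89 km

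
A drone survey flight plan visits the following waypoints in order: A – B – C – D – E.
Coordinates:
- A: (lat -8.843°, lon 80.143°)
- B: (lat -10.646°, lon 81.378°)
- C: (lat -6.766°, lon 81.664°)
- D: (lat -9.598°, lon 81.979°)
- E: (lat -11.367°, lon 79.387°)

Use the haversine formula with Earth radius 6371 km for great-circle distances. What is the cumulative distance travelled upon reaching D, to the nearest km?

Leg distances:
A→B: 241.9 km  (cumulative 241.9 km)
B→C: 432.6 km  (cumulative 674.5 km)
C→D: 316.8 km  (cumulative 991.3 km)
Cumulative distance at D ≈ 991 km.

991 km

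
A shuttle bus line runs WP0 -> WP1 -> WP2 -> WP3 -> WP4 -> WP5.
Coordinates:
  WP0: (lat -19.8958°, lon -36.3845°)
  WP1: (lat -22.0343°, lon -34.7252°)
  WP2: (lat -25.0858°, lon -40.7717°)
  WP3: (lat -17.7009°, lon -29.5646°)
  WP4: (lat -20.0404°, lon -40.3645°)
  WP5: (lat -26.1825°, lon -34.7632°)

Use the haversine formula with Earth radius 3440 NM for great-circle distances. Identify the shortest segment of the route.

Leg distances:
WP0→WP1: 158.5 NM
WP1→WP2: 379.8 NM
WP2→WP3: 766.9 NM
WP3→WP4: 629.3 NM
WP4→WP5: 481.2 NM
The shortest leg is WP0–WP1 at 158.5 NM.

WP0–WP1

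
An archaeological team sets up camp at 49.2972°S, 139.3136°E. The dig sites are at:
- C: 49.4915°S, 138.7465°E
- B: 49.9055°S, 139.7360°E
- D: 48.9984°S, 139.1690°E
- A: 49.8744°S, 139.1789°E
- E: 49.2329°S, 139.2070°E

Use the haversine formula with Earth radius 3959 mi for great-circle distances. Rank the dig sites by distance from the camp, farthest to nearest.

B, A, C, D, E

Distance from the camp at 49.2972°S, 139.3136°E to each:
B 49.9055°S, 139.7360°E: 46.1 mi
A 49.8744°S, 139.1789°E: 40.3 mi
C 49.4915°S, 138.7465°E: 28.8 mi
D 48.9984°S, 139.1690°E: 21.7 mi
E 49.2329°S, 139.2070°E: 6.5 mi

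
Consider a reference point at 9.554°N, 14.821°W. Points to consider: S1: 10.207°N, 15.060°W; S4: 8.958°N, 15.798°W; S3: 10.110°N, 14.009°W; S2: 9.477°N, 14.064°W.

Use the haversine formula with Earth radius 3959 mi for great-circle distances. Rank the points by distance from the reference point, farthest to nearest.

S4, S3, S2, S1

Distance from the reference point at 9.554°N, 14.821°W to each:
S4 8.958°N, 15.798°W: 78.3 mi
S3 10.110°N, 14.009°W: 67.3 mi
S2 9.477°N, 14.064°W: 51.9 mi
S1 10.207°N, 15.060°W: 48.0 mi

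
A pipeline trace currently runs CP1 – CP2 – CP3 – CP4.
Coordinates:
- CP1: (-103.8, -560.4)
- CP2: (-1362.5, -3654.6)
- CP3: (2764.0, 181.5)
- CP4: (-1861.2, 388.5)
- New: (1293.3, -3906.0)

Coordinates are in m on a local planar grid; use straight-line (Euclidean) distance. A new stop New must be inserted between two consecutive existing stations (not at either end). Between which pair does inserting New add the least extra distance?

Added distance for inserting New between each consecutive pair:
CP1–CP2: 2952.8 m
CP2–CP3: 1377.6 m
CP3–CP4: 5042.8 m
Smallest added distance is 1377.6 m, inserting between CP2 and CP3.

between CP2 and CP3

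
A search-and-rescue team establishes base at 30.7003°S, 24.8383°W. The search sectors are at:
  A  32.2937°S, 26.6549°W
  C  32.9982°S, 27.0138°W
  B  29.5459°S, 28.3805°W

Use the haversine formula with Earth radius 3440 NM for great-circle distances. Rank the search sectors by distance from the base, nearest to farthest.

Computing each great-circle distance from 30.7003°S, 24.8383°W:
A 32.2937°S, 26.6549°W: 133.4 NM
C 32.9982°S, 27.0138°W: 177.0 NM
B 29.5459°S, 28.3805°W: 196.6 NM

A, C, B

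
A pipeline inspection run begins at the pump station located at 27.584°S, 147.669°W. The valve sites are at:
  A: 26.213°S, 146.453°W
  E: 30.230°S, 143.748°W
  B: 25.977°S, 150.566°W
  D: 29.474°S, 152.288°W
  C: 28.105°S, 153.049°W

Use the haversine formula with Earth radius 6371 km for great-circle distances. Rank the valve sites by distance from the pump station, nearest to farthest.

Distance from the pump station at 27.584°S, 147.669°W to each:
A 26.213°S, 146.453°W: 194.4 km
B 25.977°S, 150.566°W: 338.6 km
E 30.230°S, 143.748°W: 481.8 km
D 29.474°S, 152.288°W: 497.7 km
C 28.105°S, 153.049°W: 532.1 km

A, B, E, D, C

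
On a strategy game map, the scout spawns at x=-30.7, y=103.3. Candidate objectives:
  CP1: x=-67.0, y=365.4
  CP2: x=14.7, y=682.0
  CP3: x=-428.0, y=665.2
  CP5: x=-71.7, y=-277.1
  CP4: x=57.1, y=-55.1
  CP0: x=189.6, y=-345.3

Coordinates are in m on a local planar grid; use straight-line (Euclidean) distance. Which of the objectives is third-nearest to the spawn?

CP5

Distances from the spawn (x=-30.7, y=103.3):
CP4: 181.1 m
CP1: 264.6 m
CP5: 382.6 m
CP0: 499.8 m
CP2: 580.5 m
CP3: 688.2 m
The third-nearest is CP5 at 382.6 m.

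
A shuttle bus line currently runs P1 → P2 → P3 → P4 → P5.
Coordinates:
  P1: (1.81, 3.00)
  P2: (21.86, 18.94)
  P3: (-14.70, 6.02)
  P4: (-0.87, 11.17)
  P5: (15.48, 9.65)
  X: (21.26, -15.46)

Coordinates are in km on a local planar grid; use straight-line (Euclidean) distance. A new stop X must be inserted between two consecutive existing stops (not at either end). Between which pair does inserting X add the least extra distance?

between P1 and P2

Added distance for inserting X between each consecutive pair:
P1–P2: 35.6 km
P2–P3: 37.5 km
P3–P4: 61.8 km
P4–P5: 44.0 km
Smallest added distance is 35.6 km, inserting between P1 and P2.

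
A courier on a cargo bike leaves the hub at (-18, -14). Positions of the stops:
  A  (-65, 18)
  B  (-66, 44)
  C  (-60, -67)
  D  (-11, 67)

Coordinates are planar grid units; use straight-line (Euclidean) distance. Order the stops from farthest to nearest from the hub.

Distance from the hub at (-18, -14) to each:
D (-11, 67): 81.3
B (-66, 44): 75.3
C (-60, -67): 67.6
A (-65, 18): 56.9

D, B, C, A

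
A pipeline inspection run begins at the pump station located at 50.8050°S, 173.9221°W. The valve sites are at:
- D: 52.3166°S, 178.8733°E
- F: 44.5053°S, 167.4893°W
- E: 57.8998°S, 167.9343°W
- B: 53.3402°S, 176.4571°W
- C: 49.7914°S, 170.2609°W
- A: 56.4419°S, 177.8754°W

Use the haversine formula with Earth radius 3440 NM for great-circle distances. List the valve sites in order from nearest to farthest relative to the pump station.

Computing each great-circle distance from 50.8050°S, 173.9221°W:
C 49.7914°S, 170.2609°W: 153.0 NM
B 53.3402°S, 176.4571°W: 178.6 NM
D 52.3166°S, 178.8733°E: 283.7 NM
A 56.4419°S, 177.8754°W: 366.4 NM
F 44.5053°S, 167.4893°W: 458.7 NM
E 57.8998°S, 167.9343°W: 474.3 NM

C, B, D, A, F, E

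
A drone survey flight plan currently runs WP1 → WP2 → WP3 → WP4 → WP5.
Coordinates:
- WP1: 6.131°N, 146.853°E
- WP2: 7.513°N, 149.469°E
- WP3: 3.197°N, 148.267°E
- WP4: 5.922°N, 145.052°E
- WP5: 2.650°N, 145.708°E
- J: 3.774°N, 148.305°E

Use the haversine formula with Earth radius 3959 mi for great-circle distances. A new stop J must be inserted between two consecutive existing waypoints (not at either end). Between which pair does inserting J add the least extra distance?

between WP2 and WP3

Added distance for inserting J between each consecutive pair:
WP1–WP2: 258.3 mi
WP2–WP3: 0.9 mi
WP3–WP4: 18.0 mi
WP4–WP5: 233.4 mi
Smallest added distance is 0.9 mi, inserting between WP2 and WP3.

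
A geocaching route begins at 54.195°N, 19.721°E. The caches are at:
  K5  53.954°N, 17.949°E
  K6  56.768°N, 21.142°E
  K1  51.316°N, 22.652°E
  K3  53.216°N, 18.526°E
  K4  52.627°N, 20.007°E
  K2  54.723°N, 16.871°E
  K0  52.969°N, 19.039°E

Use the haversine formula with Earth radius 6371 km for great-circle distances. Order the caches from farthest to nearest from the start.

K1, K6, K2, K4, K0, K3, K5

Computing each great-circle distance from 54.195°N, 19.721°E:
K1 51.316°N, 22.652°E: 375.9 km
K6 56.768°N, 21.142°E: 299.8 km
K2 54.723°N, 16.871°E: 193.3 km
K4 52.627°N, 20.007°E: 175.4 km
K0 52.969°N, 19.039°E: 143.6 km
K3 53.216°N, 18.526°E: 134.3 km
K5 53.954°N, 17.949°E: 118.7 km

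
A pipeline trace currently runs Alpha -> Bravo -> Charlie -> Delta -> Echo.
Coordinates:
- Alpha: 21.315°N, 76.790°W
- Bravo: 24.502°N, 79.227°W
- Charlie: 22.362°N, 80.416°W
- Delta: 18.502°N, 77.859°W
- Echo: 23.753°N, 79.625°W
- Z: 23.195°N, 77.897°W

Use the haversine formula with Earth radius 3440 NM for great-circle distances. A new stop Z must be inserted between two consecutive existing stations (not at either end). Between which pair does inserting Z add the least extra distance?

between Alpha and Bravo

Added distance for inserting Z between each consecutive pair:
Alpha–Bravo: 1.7 NM
Bravo–Charlie: 111.1 NM
Charlie–Delta: 157.2 NM
Delta–Echo: 52.3 NM
Smallest added distance is 1.7 NM, inserting between Alpha and Bravo.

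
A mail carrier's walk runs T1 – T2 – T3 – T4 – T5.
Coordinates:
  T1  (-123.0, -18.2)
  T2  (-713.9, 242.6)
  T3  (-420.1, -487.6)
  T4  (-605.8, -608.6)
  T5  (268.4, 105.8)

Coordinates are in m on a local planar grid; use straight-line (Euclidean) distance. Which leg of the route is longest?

Leg distances:
T1→T2: 645.9 m
T2→T3: 787.1 m
T3→T4: 221.6 m
T4→T5: 1129.0 m
The longest leg is T4–T5 at 1129.0 m.

T4–T5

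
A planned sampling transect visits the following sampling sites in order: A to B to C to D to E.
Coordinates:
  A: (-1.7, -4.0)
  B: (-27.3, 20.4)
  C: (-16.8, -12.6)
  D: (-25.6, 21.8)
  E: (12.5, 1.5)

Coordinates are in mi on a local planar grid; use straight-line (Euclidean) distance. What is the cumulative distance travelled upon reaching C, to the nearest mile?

70 mi

Leg distances:
A→B: 35.4 mi  (cumulative 35.4 mi)
B→C: 34.6 mi  (cumulative 70.0 mi)
Cumulative distance at C ≈ 70 mi.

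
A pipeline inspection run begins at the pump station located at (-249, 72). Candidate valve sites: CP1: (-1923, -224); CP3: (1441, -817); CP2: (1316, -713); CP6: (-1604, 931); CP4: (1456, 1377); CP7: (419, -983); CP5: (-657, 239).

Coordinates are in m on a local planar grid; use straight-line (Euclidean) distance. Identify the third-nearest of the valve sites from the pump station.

CP6

Distances from the pump station ((-249, 72)):
CP5: 440.9 m
CP7: 1248.7 m
CP6: 1604.3 m
CP1: 1700.0 m
CP2: 1750.8 m
CP3: 1909.6 m
CP4: 2147.1 m
The third-nearest is CP6 at 1604.3 m.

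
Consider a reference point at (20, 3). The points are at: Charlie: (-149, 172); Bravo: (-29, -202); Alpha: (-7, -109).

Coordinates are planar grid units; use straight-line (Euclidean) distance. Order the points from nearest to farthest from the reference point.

Alpha, Bravo, Charlie

Distance from the reference point at (20, 3) to each:
Alpha (-7, -109): 115.2
Bravo (-29, -202): 210.8
Charlie (-149, 172): 239.0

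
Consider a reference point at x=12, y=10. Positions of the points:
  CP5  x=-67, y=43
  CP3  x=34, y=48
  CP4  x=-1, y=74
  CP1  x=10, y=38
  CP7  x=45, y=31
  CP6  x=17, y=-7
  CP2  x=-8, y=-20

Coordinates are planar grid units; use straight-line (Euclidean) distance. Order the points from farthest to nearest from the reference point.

CP5, CP4, CP3, CP7, CP2, CP1, CP6

Distances from the reference point:
CP5 x=-67, y=43: 85.6
CP4 x=-1, y=74: 65.3
CP3 x=34, y=48: 43.9
CP7 x=45, y=31: 39.1
CP2 x=-8, y=-20: 36.1
CP1 x=10, y=38: 28.1
CP6 x=17, y=-7: 17.7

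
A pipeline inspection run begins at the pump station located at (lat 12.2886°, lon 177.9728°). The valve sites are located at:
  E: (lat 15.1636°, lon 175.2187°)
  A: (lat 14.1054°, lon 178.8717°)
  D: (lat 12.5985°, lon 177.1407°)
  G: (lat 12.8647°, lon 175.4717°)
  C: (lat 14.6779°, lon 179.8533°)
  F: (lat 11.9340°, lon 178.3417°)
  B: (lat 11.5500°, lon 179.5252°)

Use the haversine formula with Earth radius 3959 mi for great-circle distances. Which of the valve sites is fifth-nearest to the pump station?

Distances from the pump station ((lat 12.2886°, lon 177.9728°)):
F: 34.9 mi
D: 60.1 mi
B: 116.7 mi
A: 139.3 mi
G: 173.3 mi
C: 207.9 mi
E: 271.4 mi
The fifth-nearest is G at 173.3 mi.

G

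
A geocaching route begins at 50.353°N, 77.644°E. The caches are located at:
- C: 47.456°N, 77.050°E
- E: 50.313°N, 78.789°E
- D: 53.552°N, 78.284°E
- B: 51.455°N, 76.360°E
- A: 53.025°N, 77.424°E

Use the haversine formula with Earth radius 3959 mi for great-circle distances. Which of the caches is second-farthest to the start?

C

Distances from the start (50.353°N, 77.644°E):
D: 222.7 mi
C: 202.0 mi
A: 184.9 mi
B: 94.5 mi
E: 50.6 mi
The second-farthest is C at 202.0 mi.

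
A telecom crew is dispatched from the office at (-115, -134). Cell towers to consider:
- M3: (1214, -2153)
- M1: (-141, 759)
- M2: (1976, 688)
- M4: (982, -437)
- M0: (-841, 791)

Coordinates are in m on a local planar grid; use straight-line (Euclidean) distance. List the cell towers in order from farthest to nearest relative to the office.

Distances from the office:
M3 (1214, -2153): 2417.1 m
M2 (1976, 688): 2246.8 m
M0 (-841, 791): 1175.9 m
M4 (982, -437): 1138.1 m
M1 (-141, 759): 893.4 m

M3, M2, M0, M4, M1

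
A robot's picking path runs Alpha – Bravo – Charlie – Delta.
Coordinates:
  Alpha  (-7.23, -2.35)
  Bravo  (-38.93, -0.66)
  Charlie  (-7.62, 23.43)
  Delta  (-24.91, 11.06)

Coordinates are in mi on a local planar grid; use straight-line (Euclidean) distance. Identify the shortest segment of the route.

Leg distances:
Alpha→Bravo: 31.7 mi
Bravo→Charlie: 39.5 mi
Charlie→Delta: 21.3 mi
The shortest leg is Charlie–Delta at 21.3 mi.

Charlie–Delta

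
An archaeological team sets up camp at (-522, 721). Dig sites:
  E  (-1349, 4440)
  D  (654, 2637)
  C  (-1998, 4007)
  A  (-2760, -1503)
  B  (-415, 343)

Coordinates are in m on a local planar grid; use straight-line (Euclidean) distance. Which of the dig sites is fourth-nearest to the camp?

Distances from the camp ((-522, 721)):
B: 392.9 m
D: 2248.1 m
A: 3155.1 m
C: 3602.3 m
E: 3809.8 m
The fourth-nearest is C at 3602.3 m.

C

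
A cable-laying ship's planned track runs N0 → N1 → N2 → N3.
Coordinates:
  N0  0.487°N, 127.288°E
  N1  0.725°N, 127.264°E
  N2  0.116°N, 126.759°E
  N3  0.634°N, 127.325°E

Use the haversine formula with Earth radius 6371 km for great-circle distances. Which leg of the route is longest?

Leg distances:
N0→N1: 26.6 km
N1→N2: 88.0 km
N2→N3: 85.3 km
The longest leg is N1–N2 at 88.0 km.

N1–N2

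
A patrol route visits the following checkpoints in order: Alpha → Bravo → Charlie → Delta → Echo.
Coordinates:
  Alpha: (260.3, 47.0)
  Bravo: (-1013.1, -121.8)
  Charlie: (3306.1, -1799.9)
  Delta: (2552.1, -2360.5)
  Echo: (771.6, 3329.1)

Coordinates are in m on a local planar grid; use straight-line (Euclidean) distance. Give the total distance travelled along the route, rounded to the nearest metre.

12820 m

Leg distances:
Alpha→Bravo: 1284.5 m  (cumulative 1284.5 m)
Bravo→Charlie: 4633.7 m  (cumulative 5918.3 m)
Charlie→Delta: 939.6 m  (cumulative 6857.8 m)
Delta→Echo: 5961.7 m  (cumulative 12819.5 m)
Total route length ≈ 12820 m.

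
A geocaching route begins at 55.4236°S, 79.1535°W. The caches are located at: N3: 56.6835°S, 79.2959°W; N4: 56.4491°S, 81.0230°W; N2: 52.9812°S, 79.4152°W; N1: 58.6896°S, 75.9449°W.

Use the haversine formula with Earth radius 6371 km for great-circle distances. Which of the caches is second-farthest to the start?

Distance to each, sorted:
N1: 411.6 km
N2: 272.1 km
N4: 163.0 km
N3: 140.4 km
The second-farthest is N2 at 272.1 km.

N2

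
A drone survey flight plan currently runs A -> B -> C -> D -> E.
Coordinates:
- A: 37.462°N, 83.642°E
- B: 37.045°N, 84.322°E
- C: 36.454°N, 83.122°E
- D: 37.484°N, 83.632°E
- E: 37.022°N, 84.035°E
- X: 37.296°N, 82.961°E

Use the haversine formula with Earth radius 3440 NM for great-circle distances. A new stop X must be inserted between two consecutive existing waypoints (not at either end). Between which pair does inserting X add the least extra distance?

Added distance for inserting X between each consecutive pair:
A–B: 59.8 NM
B–C: 50.2 NM
C–D: 18.6 NM
D–E: 54.1 NM
Smallest added distance is 18.6 NM, inserting between C and D.

between C and D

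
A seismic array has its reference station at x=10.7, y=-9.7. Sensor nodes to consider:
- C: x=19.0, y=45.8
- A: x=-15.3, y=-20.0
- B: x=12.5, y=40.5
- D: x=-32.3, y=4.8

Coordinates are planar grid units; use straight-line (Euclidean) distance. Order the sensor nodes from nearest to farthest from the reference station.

Computing each straight-line distance from x=10.7, y=-9.7:
A x=-15.3, y=-20.0: 28.0
D x=-32.3, y=4.8: 45.4
B x=12.5, y=40.5: 50.2
C x=19.0, y=45.8: 56.1

A, D, B, C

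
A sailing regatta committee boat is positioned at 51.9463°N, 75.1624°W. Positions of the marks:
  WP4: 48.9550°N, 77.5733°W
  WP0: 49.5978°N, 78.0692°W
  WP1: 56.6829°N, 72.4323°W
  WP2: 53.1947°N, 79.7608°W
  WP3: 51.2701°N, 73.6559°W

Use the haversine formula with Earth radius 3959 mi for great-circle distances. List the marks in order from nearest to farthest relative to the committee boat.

WP3, WP0, WP2, WP4, WP1

Computing each great-circle distance from 51.9463°N, 75.1624°W:
WP3 51.2701°N, 73.6559°W: 79.8 mi
WP0 49.5978°N, 78.0692°W: 206.0 mi
WP2 53.1947°N, 79.7608°W: 211.5 mi
WP4 48.9550°N, 77.5733°W: 232.3 mi
WP1 56.6829°N, 72.4323°W: 345.2 mi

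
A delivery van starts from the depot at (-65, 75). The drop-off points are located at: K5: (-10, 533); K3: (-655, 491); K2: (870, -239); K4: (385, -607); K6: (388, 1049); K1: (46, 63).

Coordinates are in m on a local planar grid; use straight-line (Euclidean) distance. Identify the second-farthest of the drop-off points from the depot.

K2

Distance to each, sorted:
K6: 1074.2 m
K2: 986.3 m
K4: 817.1 m
K3: 721.9 m
K5: 461.3 m
K1: 111.6 m
The second-farthest is K2 at 986.3 m.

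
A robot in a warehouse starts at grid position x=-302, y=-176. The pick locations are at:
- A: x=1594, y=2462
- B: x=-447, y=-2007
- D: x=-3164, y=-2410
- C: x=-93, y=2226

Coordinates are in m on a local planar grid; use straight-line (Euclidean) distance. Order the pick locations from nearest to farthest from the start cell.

B, C, A, D

Distances from the start cell:
B x=-447, y=-2007: 1836.7 m
C x=-93, y=2226: 2411.1 m
A x=1594, y=2462: 3248.7 m
D x=-3164, y=-2410: 3630.7 m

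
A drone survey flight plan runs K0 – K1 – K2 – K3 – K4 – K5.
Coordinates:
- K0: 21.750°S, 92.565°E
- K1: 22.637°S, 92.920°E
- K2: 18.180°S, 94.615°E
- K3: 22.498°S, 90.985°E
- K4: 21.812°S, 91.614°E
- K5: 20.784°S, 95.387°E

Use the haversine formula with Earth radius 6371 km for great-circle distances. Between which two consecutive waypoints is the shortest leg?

K3–K4

Leg distances:
K0→K1: 105.2 km
K1→K2: 526.1 km
K2→K3: 611.3 km
K3→K4: 100.1 km
K4→K5: 407.2 km
The shortest leg is K3–K4 at 100.1 km.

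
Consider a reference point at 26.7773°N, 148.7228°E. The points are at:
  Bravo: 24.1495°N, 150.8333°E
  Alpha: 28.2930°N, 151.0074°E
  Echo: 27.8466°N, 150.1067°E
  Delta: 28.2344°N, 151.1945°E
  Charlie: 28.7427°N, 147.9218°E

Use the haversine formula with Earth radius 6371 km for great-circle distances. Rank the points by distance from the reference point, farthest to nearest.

Bravo, Delta, Alpha, Charlie, Echo

Distances from the reference point:
Bravo 24.1495°N, 150.8333°E: 360.9 km
Delta 28.2344°N, 151.1945°E: 292.7 km
Alpha 28.2930°N, 151.0074°E: 281.3 km
Charlie 28.7427°N, 147.9218°E: 232.3 km
Echo 27.8466°N, 150.1067°E: 181.2 km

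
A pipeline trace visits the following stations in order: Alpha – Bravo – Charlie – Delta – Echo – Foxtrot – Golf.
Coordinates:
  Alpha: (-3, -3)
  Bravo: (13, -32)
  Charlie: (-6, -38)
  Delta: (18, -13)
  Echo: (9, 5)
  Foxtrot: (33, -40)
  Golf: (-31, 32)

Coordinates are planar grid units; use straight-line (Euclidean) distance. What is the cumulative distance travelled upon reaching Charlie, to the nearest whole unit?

53

Leg distances:
Alpha→Bravo: 33.1  (cumulative 33.1)
Bravo→Charlie: 19.9  (cumulative 53.0)
Cumulative distance at Charlie ≈ 53.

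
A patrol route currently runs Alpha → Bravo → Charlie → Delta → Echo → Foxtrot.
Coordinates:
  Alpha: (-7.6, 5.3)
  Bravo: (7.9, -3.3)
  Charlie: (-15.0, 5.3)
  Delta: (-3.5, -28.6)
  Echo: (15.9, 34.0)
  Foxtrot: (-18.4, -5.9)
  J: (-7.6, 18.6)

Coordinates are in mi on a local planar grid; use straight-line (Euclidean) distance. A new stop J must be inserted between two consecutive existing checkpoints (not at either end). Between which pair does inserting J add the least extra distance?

between Echo and Foxtrot

Added distance for inserting J between each consecutive pair:
Alpha–Bravo: 22.4 mi
Bravo–Charlie: 17.6 mi
Charlie–Delta: 26.8 mi
Delta–Echo: 9.9 mi
Echo–Foxtrot: 2.3 mi
Smallest added distance is 2.3 mi, inserting between Echo and Foxtrot.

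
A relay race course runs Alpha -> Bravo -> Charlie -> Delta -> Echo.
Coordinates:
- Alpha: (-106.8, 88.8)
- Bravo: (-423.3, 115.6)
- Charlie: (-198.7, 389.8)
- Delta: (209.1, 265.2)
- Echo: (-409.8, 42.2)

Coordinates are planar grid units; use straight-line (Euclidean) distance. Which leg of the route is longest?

Leg distances:
Alpha→Bravo: 317.6
Bravo→Charlie: 354.4
Charlie→Delta: 426.4
Delta→Echo: 657.8
The longest leg is Delta–Echo at 657.8.

Delta–Echo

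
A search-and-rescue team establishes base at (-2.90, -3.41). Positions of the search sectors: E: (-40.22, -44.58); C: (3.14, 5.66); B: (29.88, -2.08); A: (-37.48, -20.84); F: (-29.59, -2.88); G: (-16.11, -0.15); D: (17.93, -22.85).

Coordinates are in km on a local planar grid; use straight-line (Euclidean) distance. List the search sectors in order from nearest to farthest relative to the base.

C, G, F, D, B, A, E

Computing each straight-line distance from (-2.90, -3.41):
C (3.14, 5.66): 10.9 km
G (-16.11, -0.15): 13.6 km
F (-29.59, -2.88): 26.7 km
D (17.93, -22.85): 28.5 km
B (29.88, -2.08): 32.8 km
A (-37.48, -20.84): 38.7 km
E (-40.22, -44.58): 55.6 km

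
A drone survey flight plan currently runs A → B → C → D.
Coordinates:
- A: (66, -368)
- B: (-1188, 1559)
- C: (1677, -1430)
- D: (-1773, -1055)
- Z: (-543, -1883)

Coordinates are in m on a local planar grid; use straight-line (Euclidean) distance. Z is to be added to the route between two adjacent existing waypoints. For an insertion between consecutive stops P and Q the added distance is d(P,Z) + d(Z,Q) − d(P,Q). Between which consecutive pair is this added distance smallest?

between C and D

Added distance for inserting Z between each consecutive pair:
A–B: 2835.6 m
B–C: 1627.3 m
C–D: 278.2 m
Smallest added distance is 278.2 m, inserting between C and D.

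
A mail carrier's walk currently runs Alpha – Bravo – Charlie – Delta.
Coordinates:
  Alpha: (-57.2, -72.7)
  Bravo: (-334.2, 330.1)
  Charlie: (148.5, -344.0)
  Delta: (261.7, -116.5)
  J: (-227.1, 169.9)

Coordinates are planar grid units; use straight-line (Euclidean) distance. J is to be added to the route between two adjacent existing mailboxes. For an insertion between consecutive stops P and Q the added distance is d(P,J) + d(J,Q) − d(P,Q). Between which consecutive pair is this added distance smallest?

Added distance for inserting J between each consecutive pair:
Alpha–Bravo: 0.0
Bravo–Charlie: 0.1
Charlie–Delta: 948.9
Smallest added distance is 0.0, inserting between Alpha and Bravo.

between Alpha and Bravo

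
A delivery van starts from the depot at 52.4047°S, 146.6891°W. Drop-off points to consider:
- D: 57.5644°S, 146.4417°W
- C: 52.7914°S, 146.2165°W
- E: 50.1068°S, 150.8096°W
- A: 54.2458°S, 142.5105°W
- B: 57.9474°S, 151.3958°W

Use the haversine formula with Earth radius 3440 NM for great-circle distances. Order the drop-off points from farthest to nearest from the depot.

Distance from the depot at 52.4047°S, 146.6891°W to each:
B 57.9474°S, 151.3958°W: 369.6 NM
D 57.5644°S, 146.4417°W: 309.9 NM
E 50.1068°S, 150.8096°W: 207.3 NM
A 54.2458°S, 142.5105°W: 186.2 NM
C 52.7914°S, 146.2165°W: 28.9 NM

B, D, E, A, C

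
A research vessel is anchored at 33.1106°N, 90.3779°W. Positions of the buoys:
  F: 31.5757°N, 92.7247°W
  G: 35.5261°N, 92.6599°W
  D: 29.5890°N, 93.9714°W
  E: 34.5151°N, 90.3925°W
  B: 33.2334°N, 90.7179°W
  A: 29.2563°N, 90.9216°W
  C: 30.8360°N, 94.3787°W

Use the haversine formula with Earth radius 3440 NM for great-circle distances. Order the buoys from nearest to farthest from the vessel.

Computing each great-circle distance from 33.1106°N, 90.3779°W:
B 33.2334°N, 90.7179°W: 18.6 NM
E 34.5151°N, 90.3925°W: 84.3 NM
F 31.5757°N, 92.7247°W: 150.5 NM
G 35.5261°N, 92.6599°W: 183.9 NM
A 29.2563°N, 90.9216°W: 233.1 NM
C 30.8360°N, 94.3787°W: 245.3 NM
D 29.5890°N, 93.9714°W: 280.4 NM

B, E, F, G, A, C, D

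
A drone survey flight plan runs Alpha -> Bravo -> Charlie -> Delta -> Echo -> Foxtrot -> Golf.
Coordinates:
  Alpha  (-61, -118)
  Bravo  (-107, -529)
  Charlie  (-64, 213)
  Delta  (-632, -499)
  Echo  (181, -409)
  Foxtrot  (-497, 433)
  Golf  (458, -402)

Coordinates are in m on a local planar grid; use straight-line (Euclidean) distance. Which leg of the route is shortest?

Leg distances:
Alpha→Bravo: 413.6 m
Bravo→Charlie: 743.2 m
Charlie→Delta: 910.8 m
Delta→Echo: 818.0 m
Echo→Foxtrot: 1081.0 m
Foxtrot→Golf: 1268.6 m
The shortest leg is Alpha–Bravo at 413.6 m.

Alpha–Bravo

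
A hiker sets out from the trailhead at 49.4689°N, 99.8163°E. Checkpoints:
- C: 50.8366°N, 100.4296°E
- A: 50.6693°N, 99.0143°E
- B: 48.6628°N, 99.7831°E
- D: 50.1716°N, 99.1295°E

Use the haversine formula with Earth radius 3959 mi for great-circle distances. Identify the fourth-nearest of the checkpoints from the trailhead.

Distance to each, sorted:
B: 55.7 mi
D: 57.4 mi
A: 90.2 mi
C: 98.3 mi
The fourth-nearest is C at 98.3 mi.

C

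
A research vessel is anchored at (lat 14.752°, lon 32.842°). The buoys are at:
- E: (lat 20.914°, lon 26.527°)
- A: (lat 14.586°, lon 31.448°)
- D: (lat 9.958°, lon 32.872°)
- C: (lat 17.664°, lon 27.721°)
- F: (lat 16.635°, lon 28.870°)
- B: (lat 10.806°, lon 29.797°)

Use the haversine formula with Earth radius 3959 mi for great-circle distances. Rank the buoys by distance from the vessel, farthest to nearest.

Distances from the vessel:
E (lat 20.914°, lon 26.527°): 594.6 mi
C (lat 17.664°, lon 27.721°): 394.8 mi
B (lat 10.806°, lon 29.797°): 341.2 mi
D (lat 9.958°, lon 32.872°): 331.3 mi
F (lat 16.635°, lon 28.870°): 294.5 mi
A (lat 14.586°, lon 31.448°): 93.9 mi

E, C, B, D, F, A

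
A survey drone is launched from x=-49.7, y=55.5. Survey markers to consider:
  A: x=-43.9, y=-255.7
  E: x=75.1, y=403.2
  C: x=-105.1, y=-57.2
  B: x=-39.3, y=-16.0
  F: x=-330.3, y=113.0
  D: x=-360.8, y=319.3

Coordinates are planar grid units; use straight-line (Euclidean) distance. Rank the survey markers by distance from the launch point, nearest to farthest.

B, C, F, A, E, D

Distance from the launch point at x=-49.7, y=55.5 to each:
B x=-39.3, y=-16.0: 72.3
C x=-105.1, y=-57.2: 125.6
F x=-330.3, y=113.0: 286.4
A x=-43.9, y=-255.7: 311.3
E x=75.1, y=403.2: 369.4
D x=-360.8, y=319.3: 407.9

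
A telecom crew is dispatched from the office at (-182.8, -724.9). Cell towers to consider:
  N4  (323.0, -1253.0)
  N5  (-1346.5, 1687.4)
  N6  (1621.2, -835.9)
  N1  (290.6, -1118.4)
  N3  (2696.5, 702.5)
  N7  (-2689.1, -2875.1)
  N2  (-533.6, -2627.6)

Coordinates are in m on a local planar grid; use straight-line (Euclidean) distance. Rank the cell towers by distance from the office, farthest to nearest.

N7, N3, N5, N2, N6, N4, N1

Computing each straight-line distance from (-182.8, -724.9):
N7 (-2689.1, -2875.1): 3302.3 m
N3 (2696.5, 702.5): 3213.7 m
N5 (-1346.5, 1687.4): 2678.3 m
N2 (-533.6, -2627.6): 1934.8 m
N6 (1621.2, -835.9): 1807.4 m
N4 (323.0, -1253.0): 731.2 m
N1 (290.6, -1118.4): 615.6 m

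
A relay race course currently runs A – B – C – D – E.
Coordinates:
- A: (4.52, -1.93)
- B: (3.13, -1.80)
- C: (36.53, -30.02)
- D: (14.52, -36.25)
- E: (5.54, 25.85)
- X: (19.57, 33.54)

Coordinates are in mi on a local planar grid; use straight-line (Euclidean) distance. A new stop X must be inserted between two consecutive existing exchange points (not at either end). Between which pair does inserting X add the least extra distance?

between D and E

Added distance for inserting X between each consecutive pair:
A–B: 76.1 mi
B–C: 61.0 mi
C–D: 112.9 mi
D–E: 23.2 mi
Smallest added distance is 23.2 mi, inserting between D and E.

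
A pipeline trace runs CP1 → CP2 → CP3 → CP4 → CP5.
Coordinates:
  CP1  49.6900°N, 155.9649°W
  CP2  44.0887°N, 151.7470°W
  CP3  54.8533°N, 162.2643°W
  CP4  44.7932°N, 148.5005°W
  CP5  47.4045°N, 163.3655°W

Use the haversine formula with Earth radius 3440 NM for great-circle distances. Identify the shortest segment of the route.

CP1–CP2

Leg distances:
CP1→CP2: 378.1 NM
CP2→CP3: 763.7 NM
CP3→CP4: 802.8 NM
CP4→CP5: 637.3 NM
The shortest leg is CP1–CP2 at 378.1 NM.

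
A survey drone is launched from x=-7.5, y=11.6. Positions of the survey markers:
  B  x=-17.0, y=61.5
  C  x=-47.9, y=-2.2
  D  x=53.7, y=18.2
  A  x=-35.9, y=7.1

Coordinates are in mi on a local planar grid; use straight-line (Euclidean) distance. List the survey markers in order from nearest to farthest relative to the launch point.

A, C, B, D

Distance from the launch point at x=-7.5, y=11.6 to each:
A x=-35.9, y=7.1: 28.8 mi
C x=-47.9, y=-2.2: 42.7 mi
B x=-17.0, y=61.5: 50.8 mi
D x=53.7, y=18.2: 61.6 mi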